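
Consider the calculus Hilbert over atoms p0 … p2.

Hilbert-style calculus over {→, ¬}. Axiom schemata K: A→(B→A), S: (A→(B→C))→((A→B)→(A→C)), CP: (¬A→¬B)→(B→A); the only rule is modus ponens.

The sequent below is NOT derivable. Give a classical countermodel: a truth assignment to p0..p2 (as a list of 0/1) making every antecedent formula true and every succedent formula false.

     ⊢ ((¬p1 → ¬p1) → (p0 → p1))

Enumerate valuations to refute Γ ⊢ Δ:
  v=000: Γ:[] Δ:[((¬p1 → ¬p1) → (p0 → p1))=T] refutes=False
  v=001: Γ:[] Δ:[((¬p1 → ¬p1) → (p0 → p1))=T] refutes=False
  v=010: Γ:[] Δ:[((¬p1 → ¬p1) → (p0 → p1))=T] refutes=False
  v=011: Γ:[] Δ:[((¬p1 → ¬p1) → (p0 → p1))=T] refutes=False
  v=100: Γ:[] Δ:[((¬p1 → ¬p1) → (p0 → p1))=F] refutes=True  ← countermodel

Result: [1, 0, 0]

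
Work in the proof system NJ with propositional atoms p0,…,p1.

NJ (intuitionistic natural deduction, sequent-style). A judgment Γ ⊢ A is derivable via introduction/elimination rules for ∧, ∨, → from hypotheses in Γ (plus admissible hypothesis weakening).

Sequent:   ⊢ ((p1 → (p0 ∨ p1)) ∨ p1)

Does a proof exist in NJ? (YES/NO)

Proof tree:
[∨I₁]  ⊢ ((p1 → (p0 ∨ p1)) ∨ p1)
  [→I]  ⊢ (p1 → (p0 ∨ p1))
    [∨I₂] p1 ⊢ (p0 ∨ p1)
      [Ax] p1 ⊢ p1

Result: YES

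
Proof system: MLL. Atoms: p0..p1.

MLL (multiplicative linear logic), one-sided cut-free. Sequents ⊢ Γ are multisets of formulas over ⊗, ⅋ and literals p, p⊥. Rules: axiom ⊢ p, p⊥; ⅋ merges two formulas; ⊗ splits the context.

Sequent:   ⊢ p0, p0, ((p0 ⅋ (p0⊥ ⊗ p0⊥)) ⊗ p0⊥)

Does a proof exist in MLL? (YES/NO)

Derivation trace:
[⊗]  ⊢ p0, p0, ((p0 ⅋ (p0⊥ ⊗ p0⊥)) ⊗ p0⊥)
  [⅋]  ⊢ p0, (p0 ⅋ (p0⊥ ⊗ p0⊥))
    [⊗]  ⊢ p0, p0, (p0⊥ ⊗ p0⊥)
      [Ax]  ⊢ p0, p0⊥
      [Ax]  ⊢ p0, p0⊥
  [Ax]  ⊢ p0, p0⊥

Result: YES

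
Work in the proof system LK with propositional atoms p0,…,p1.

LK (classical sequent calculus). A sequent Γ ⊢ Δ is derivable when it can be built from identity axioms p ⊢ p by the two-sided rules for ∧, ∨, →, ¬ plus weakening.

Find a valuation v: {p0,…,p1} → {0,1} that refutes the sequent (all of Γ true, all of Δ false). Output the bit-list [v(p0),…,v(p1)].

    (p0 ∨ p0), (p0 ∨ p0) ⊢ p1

Truth-table refutation:
  v=00: Γ:[(p0 ∨ p0)=F, (p0 ∨ p0)=F] Δ:[p1=F] refutes=False
  v=01: Γ:[(p0 ∨ p0)=F, (p0 ∨ p0)=F] Δ:[p1=T] refutes=False
  v=10: Γ:[(p0 ∨ p0)=T, (p0 ∨ p0)=T] Δ:[p1=F] refutes=True  ← countermodel

Result: [1, 0]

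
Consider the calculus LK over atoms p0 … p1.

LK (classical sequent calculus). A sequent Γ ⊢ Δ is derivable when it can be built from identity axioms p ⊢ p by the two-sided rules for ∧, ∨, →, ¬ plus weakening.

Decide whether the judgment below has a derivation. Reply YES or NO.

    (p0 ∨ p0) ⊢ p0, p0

Derivation (root first):
[WR] (p0 ∨ p0) ⊢ p0, p0
  [∨L] (p0 ∨ p0) ⊢ p0
    [Ax] p0 ⊢ p0
    [Ax] p0 ⊢ p0

Result: YES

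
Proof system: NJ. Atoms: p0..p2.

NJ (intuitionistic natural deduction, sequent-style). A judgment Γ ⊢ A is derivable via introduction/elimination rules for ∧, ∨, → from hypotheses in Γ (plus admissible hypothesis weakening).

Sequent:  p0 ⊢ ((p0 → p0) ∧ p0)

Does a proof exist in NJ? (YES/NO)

Proof tree:
[∧I] p0 ⊢ ((p0 → p0) ∧ p0)
  [→I]  ⊢ (p0 → p0)
    [Ax] p0 ⊢ p0
  [Ax] p0 ⊢ p0

Result: YES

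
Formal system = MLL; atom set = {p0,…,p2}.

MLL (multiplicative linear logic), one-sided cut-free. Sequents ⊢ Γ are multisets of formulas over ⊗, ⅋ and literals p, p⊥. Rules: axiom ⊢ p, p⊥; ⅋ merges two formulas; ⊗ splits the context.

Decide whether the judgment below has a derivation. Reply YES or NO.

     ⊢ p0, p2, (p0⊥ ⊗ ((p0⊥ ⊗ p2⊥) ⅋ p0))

Derivation trace:
[⊗]  ⊢ p0, p2, (p0⊥ ⊗ ((p0⊥ ⊗ p2⊥) ⅋ p0))
  [Ax]  ⊢ p0, p0⊥
  [⅋]  ⊢ p2, ((p0⊥ ⊗ p2⊥) ⅋ p0)
    [⊗]  ⊢ p0, p2, (p0⊥ ⊗ p2⊥)
      [Ax]  ⊢ p0, p0⊥
      [Ax]  ⊢ p2, p2⊥

Result: YES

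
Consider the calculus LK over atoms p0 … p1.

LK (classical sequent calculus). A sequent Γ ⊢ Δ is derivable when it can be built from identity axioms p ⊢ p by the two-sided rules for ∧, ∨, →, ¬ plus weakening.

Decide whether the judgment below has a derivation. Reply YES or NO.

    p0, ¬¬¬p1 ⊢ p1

Truth-table refutation:
  v=00: Γ:[p0=F, ¬¬¬p1=T] Δ:[p1=F] refutes=False
  v=01: Γ:[p0=F, ¬¬¬p1=F] Δ:[p1=T] refutes=False
  v=10: Γ:[p0=T, ¬¬¬p1=T] Δ:[p1=F] refutes=True  ← countermodel

Result: NO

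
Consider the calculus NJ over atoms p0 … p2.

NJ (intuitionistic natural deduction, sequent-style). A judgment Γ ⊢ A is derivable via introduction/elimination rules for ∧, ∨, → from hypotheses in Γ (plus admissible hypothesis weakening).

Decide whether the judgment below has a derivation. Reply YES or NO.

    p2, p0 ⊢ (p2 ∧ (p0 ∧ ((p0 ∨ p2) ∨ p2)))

Derivation trace:
[∧I] p2, p0 ⊢ (p2 ∧ (p0 ∧ ((p0 ∨ p2) ∨ p2)))
  [Ax] p2 ⊢ p2
  [∧I] p0 ⊢ (p0 ∧ ((p0 ∨ p2) ∨ p2))
    [Ax] p0 ⊢ p0
    [∨I₁] p0 ⊢ ((p0 ∨ p2) ∨ p2)
      [∨I₁] p0 ⊢ (p0 ∨ p2)
        [Ax] p0 ⊢ p0

Result: YES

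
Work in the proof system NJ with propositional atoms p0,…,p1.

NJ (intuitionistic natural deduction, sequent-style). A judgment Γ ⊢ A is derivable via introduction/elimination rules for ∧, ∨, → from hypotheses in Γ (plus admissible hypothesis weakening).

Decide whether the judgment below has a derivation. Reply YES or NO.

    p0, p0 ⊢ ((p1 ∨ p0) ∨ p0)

Proof tree:
[∨I₁] p0, p0 ⊢ ((p1 ∨ p0) ∨ p0)
  [∨I₂] p0, p0 ⊢ (p1 ∨ p0)
    [Wk] p0, p0 ⊢ p0
      [Ax] p0 ⊢ p0

Result: YES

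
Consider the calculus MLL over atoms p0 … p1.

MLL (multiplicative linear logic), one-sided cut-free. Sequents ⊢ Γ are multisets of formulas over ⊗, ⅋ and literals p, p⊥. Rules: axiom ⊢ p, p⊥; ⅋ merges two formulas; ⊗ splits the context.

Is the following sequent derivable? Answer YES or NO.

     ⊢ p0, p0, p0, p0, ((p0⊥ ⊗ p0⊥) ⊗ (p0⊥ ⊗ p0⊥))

Derivation (root first):
[⊗]  ⊢ p0, p0, p0, p0, ((p0⊥ ⊗ p0⊥) ⊗ (p0⊥ ⊗ p0⊥))
  [⊗]  ⊢ p0, p0, (p0⊥ ⊗ p0⊥)
    [Ax]  ⊢ p0, p0⊥
    [Ax]  ⊢ p0, p0⊥
  [⊗]  ⊢ p0, p0, (p0⊥ ⊗ p0⊥)
    [Ax]  ⊢ p0, p0⊥
    [Ax]  ⊢ p0, p0⊥

Result: YES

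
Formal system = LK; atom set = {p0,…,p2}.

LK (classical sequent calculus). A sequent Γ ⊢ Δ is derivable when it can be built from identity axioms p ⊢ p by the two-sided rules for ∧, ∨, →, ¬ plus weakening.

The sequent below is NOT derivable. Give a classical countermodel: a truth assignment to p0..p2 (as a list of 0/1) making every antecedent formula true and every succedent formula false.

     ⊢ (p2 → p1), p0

Enumerate valuations to refute Γ ⊢ Δ:
  v=000: Γ:[] Δ:[(p2 → p1)=T, p0=F] refutes=False
  v=001: Γ:[] Δ:[(p2 → p1)=F, p0=F] refutes=True  ← countermodel

Result: [0, 0, 1]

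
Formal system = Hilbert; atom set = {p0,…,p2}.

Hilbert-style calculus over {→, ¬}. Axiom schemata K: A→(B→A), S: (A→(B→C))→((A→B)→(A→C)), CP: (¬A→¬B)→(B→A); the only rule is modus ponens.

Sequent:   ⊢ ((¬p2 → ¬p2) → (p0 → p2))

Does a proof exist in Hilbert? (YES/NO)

Enumerate valuations to refute Γ ⊢ Δ:
  v=000: Γ:[] Δ:[((¬p2 → ¬p2) → (p0 → p2))=T] refutes=False
  v=001: Γ:[] Δ:[((¬p2 → ¬p2) → (p0 → p2))=T] refutes=False
  v=010: Γ:[] Δ:[((¬p2 → ¬p2) → (p0 → p2))=T] refutes=False
  v=011: Γ:[] Δ:[((¬p2 → ¬p2) → (p0 → p2))=T] refutes=False
  v=100: Γ:[] Δ:[((¬p2 → ¬p2) → (p0 → p2))=F] refutes=True  ← countermodel

Result: NO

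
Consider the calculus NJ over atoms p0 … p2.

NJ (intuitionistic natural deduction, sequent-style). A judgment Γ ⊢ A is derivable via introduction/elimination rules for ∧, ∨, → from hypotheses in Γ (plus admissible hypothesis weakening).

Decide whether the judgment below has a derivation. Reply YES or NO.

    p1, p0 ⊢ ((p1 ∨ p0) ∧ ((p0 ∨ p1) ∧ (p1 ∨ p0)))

Proof tree:
[∧I] p1, p0 ⊢ ((p1 ∨ p0) ∧ ((p0 ∨ p1) ∧ (p1 ∨ p0)))
  [∨I₁] p1 ⊢ (p1 ∨ p0)
    [Ax] p1 ⊢ p1
  [∧I] p1, p0 ⊢ ((p0 ∨ p1) ∧ (p1 ∨ p0))
    [∨I₁] p0 ⊢ (p0 ∨ p1)
      [Ax] p0 ⊢ p0
    [∨I₁] p1 ⊢ (p1 ∨ p0)
      [Ax] p1 ⊢ p1

Result: YES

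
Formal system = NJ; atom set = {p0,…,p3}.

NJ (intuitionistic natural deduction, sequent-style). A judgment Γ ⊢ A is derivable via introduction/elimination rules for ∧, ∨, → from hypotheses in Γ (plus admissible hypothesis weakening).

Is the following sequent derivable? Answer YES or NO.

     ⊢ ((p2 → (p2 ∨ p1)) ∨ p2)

Derivation trace:
[∨I₁]  ⊢ ((p2 → (p2 ∨ p1)) ∨ p2)
  [→I]  ⊢ (p2 → (p2 ∨ p1))
    [∨I₁] p2 ⊢ (p2 ∨ p1)
      [Ax] p2 ⊢ p2

Result: YES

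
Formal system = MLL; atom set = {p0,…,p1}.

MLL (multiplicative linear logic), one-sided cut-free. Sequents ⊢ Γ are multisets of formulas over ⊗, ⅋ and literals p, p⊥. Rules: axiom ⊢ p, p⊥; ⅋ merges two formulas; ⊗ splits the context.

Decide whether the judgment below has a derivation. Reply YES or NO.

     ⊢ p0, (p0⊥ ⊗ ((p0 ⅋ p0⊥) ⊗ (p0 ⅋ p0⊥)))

Derivation (root first):
[⊗]  ⊢ p0, (p0⊥ ⊗ ((p0 ⅋ p0⊥) ⊗ (p0 ⅋ p0⊥)))
  [Ax]  ⊢ p0, p0⊥
  [⊗]  ⊢ ((p0 ⅋ p0⊥) ⊗ (p0 ⅋ p0⊥))
    [⅋]  ⊢ (p0 ⅋ p0⊥)
      [Ax]  ⊢ p0, p0⊥
    [⅋]  ⊢ (p0 ⅋ p0⊥)
      [Ax]  ⊢ p0, p0⊥

Result: YES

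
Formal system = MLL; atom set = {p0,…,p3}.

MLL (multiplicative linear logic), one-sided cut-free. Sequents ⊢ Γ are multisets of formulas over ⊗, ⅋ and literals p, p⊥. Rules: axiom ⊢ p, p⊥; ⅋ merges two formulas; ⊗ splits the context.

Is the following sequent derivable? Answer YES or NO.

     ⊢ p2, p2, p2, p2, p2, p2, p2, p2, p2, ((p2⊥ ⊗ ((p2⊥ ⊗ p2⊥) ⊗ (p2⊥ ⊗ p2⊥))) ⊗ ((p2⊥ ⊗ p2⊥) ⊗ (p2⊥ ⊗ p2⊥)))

Proof tree:
[⊗]  ⊢ p2, p2, p2, p2, p2, p2, p2, p2, p2, ((p2⊥ ⊗ ((p2⊥ ⊗ p2⊥) ⊗ (p2⊥ ⊗ p2⊥))) ⊗ ((p2⊥ ⊗ p2⊥) ⊗ (p2⊥ ⊗ p2⊥)))
  [⊗]  ⊢ p2, p2, p2, p2, p2, (p2⊥ ⊗ ((p2⊥ ⊗ p2⊥) ⊗ (p2⊥ ⊗ p2⊥)))
    [Ax]  ⊢ p2, p2⊥
    [⊗]  ⊢ p2, p2, p2, p2, ((p2⊥ ⊗ p2⊥) ⊗ (p2⊥ ⊗ p2⊥))
      [⊗]  ⊢ p2, p2, (p2⊥ ⊗ p2⊥)
        [Ax]  ⊢ p2, p2⊥
        [Ax]  ⊢ p2, p2⊥
      [⊗]  ⊢ p2, p2, (p2⊥ ⊗ p2⊥)
        [Ax]  ⊢ p2, p2⊥
        [Ax]  ⊢ p2, p2⊥
  [⊗]  ⊢ p2, p2, p2, p2, ((p2⊥ ⊗ p2⊥) ⊗ (p2⊥ ⊗ p2⊥))
    [⊗]  ⊢ p2, p2, (p2⊥ ⊗ p2⊥)
      [Ax]  ⊢ p2, p2⊥
      [Ax]  ⊢ p2, p2⊥
    [⊗]  ⊢ p2, p2, (p2⊥ ⊗ p2⊥)
      [Ax]  ⊢ p2, p2⊥
      [Ax]  ⊢ p2, p2⊥

Result: YES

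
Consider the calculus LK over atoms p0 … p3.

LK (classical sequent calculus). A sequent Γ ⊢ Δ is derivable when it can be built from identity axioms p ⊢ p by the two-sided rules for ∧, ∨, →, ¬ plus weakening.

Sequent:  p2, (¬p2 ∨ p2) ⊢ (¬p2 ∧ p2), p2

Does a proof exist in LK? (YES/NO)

Derivation trace:
[∨L] p2, (¬p2 ∨ p2) ⊢ (¬p2 ∧ p2), p2
  [¬L] p2, ¬p2 ⊢ 
    [Ax] p2 ⊢ p2
  [∧R] p2 ⊢ p2, (¬p2 ∧ p2)
    [¬R]  ⊢ p2, ¬p2
      [Ax] p2 ⊢ p2
    [Ax] p2 ⊢ p2

Result: YES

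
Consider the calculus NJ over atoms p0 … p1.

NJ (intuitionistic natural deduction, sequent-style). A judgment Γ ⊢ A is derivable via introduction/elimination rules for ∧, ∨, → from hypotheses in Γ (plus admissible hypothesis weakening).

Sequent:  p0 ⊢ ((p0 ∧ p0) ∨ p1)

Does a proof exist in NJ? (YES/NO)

Derivation trace:
[∨I₁] p0 ⊢ ((p0 ∧ p0) ∨ p1)
  [∧I] p0 ⊢ (p0 ∧ p0)
    [Ax] p0 ⊢ p0
    [Ax] p0 ⊢ p0

Result: YES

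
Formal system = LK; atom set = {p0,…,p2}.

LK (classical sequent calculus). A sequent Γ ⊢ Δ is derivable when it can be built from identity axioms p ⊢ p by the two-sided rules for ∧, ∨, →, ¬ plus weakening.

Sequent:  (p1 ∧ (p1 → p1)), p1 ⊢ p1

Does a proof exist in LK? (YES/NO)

Derivation (root first):
[WL] (p1 ∧ (p1 → p1)), p1 ⊢ p1
  [∧L] (p1 ∧ (p1 → p1)) ⊢ p1
    [→L] p1, (p1 → p1) ⊢ p1
      [Ax] p1 ⊢ p1
      [Ax] p1 ⊢ p1

Result: YES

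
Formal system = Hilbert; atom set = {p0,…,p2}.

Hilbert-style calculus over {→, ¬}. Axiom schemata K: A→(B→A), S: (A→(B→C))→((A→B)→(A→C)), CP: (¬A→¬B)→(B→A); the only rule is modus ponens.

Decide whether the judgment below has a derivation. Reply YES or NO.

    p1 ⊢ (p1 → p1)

Proof tree:
[MP] p1 ⊢ (p1 → p1)
  [K]  ⊢ (p1 → (p1 → p1))
  [MP] p1 ⊢ p1
    [MP] p1 ⊢ (p1 → p1)
      [K]  ⊢ (p1 → (p1 → p1))
      [Hyp] p1 ⊢ p1
    [Hyp] p1 ⊢ p1

Result: YES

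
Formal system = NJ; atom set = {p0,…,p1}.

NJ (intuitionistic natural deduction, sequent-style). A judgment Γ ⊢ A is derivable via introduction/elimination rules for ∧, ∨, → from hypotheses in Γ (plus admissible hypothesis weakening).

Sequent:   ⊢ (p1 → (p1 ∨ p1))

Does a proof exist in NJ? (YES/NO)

Derivation (root first):
[→I]  ⊢ (p1 → (p1 ∨ p1))
  [∨I₁] p1 ⊢ (p1 ∨ p1)
    [Ax] p1 ⊢ p1

Result: YES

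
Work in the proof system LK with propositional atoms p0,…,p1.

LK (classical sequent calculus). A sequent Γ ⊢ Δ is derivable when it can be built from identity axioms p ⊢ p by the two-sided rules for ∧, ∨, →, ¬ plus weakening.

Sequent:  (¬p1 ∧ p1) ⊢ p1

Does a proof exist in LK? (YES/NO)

Proof tree:
[WR] (¬p1 ∧ p1) ⊢ p1
  [∧L] (¬p1 ∧ p1) ⊢ 
    [¬L] p1, ¬p1 ⊢ 
      [Ax] p1 ⊢ p1

Result: YES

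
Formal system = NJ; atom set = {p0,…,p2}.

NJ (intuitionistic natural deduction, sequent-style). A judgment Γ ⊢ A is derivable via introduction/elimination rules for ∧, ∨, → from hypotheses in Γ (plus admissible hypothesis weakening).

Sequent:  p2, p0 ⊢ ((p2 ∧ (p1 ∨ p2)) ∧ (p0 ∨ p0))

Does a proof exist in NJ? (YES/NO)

Proof tree:
[∧I] p2, p0 ⊢ ((p2 ∧ (p1 ∨ p2)) ∧ (p0 ∨ p0))
  [∧I] p2 ⊢ (p2 ∧ (p1 ∨ p2))
    [Ax] p2 ⊢ p2
    [∨I₂] p2 ⊢ (p1 ∨ p2)
      [Ax] p2 ⊢ p2
  [∨I₁] p0 ⊢ (p0 ∨ p0)
    [Ax] p0 ⊢ p0

Result: YES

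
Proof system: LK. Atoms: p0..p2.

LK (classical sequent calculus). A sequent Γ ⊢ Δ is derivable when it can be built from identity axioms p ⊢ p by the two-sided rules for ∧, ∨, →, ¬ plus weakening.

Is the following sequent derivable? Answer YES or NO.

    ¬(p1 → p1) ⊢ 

Derivation trace:
[¬L] ¬(p1 → p1) ⊢ 
  [→R]  ⊢ (p1 → p1)
    [Ax] p1 ⊢ p1

Result: YES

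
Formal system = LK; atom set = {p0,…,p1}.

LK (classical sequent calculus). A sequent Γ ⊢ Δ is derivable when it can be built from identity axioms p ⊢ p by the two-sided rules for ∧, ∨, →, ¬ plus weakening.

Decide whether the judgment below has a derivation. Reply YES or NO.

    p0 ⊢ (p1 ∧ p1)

Search for a countermodel by truth-table:
  v=00: Γ:[p0=F] Δ:[(p1 ∧ p1)=F] refutes=False
  v=01: Γ:[p0=F] Δ:[(p1 ∧ p1)=T] refutes=False
  v=10: Γ:[p0=T] Δ:[(p1 ∧ p1)=F] refutes=True  ← countermodel

Result: NO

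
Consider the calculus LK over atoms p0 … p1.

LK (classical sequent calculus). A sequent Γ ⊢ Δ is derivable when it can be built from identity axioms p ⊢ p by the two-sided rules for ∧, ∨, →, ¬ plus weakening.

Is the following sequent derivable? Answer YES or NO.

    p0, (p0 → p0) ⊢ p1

Search for a countermodel by truth-table:
  v=00: Γ:[p0=F, (p0 → p0)=T] Δ:[p1=F] refutes=False
  v=01: Γ:[p0=F, (p0 → p0)=T] Δ:[p1=T] refutes=False
  v=10: Γ:[p0=T, (p0 → p0)=T] Δ:[p1=F] refutes=True  ← countermodel

Result: NO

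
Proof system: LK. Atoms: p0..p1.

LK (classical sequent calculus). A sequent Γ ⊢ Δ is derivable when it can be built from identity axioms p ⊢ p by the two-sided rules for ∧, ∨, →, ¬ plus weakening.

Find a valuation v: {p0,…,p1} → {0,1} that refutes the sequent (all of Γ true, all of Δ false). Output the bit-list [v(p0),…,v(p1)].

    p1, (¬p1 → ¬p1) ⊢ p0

Enumerate valuations to refute Γ ⊢ Δ:
  v=00: Γ:[p1=F, (¬p1 → ¬p1)=T] Δ:[p0=F] refutes=False
  v=01: Γ:[p1=T, (¬p1 → ¬p1)=T] Δ:[p0=F] refutes=True  ← countermodel

Result: [0, 1]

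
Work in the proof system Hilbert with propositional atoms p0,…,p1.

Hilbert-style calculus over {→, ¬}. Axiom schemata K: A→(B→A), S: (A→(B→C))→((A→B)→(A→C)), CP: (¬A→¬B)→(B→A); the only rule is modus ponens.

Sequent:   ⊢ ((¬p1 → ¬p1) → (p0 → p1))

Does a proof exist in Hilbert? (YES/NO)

Truth-table refutation:
  v=00: Γ:[] Δ:[((¬p1 → ¬p1) → (p0 → p1))=T] refutes=False
  v=01: Γ:[] Δ:[((¬p1 → ¬p1) → (p0 → p1))=T] refutes=False
  v=10: Γ:[] Δ:[((¬p1 → ¬p1) → (p0 → p1))=F] refutes=True  ← countermodel

Result: NO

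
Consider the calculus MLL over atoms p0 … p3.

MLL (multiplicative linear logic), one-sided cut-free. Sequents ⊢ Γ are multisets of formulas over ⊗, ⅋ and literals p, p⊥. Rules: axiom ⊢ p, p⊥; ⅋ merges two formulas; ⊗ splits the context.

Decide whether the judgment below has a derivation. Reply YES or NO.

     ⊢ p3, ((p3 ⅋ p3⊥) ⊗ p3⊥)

Derivation (root first):
[⊗]  ⊢ p3, ((p3 ⅋ p3⊥) ⊗ p3⊥)
  [⅋]  ⊢ (p3 ⅋ p3⊥)
    [Ax]  ⊢ p3, p3⊥
  [Ax]  ⊢ p3, p3⊥

Result: YES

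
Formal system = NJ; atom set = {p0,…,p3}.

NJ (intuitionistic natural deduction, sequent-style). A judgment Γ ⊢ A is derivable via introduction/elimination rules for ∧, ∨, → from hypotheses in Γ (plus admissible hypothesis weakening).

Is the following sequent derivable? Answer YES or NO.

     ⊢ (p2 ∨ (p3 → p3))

Proof tree:
[∨I₂]  ⊢ (p2 ∨ (p3 → p3))
  [→I]  ⊢ (p3 → p3)
    [Ax] p3 ⊢ p3

Result: YES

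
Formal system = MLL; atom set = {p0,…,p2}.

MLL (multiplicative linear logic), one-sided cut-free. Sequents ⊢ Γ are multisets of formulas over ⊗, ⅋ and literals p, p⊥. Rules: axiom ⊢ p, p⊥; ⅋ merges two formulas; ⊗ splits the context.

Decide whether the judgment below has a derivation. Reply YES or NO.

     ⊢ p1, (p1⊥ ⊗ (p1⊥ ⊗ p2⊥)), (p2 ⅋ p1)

Proof tree:
[⅋]  ⊢ p1, (p1⊥ ⊗ (p1⊥ ⊗ p2⊥)), (p2 ⅋ p1)
  [⊗]  ⊢ p1, p1, p2, (p1⊥ ⊗ (p1⊥ ⊗ p2⊥))
    [Ax]  ⊢ p1, p1⊥
    [⊗]  ⊢ p1, p2, (p1⊥ ⊗ p2⊥)
      [Ax]  ⊢ p1, p1⊥
      [Ax]  ⊢ p2, p2⊥

Result: YES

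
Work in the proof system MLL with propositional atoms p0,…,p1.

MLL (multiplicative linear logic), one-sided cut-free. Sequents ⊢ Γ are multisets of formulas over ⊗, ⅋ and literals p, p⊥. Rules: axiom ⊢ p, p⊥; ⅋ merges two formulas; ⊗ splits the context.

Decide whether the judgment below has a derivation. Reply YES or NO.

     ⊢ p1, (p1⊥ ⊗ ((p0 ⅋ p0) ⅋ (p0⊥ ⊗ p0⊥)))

Derivation (root first):
[⊗]  ⊢ p1, (p1⊥ ⊗ ((p0 ⅋ p0) ⅋ (p0⊥ ⊗ p0⊥)))
  [Ax]  ⊢ p1, p1⊥
  [⅋]  ⊢ ((p0 ⅋ p0) ⅋ (p0⊥ ⊗ p0⊥))
    [⅋]  ⊢ (p0⊥ ⊗ p0⊥), (p0 ⅋ p0)
      [⊗]  ⊢ p0, p0, (p0⊥ ⊗ p0⊥)
        [Ax]  ⊢ p0, p0⊥
        [Ax]  ⊢ p0, p0⊥

Result: YES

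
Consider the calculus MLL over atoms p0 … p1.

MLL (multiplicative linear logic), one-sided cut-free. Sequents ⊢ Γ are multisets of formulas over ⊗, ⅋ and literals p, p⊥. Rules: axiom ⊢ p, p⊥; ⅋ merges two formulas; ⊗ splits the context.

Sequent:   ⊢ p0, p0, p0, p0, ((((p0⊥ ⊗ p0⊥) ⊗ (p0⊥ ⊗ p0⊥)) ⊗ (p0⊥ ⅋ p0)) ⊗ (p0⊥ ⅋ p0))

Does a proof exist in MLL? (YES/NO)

Proof tree:
[⊗]  ⊢ p0, p0, p0, p0, ((((p0⊥ ⊗ p0⊥) ⊗ (p0⊥ ⊗ p0⊥)) ⊗ (p0⊥ ⅋ p0)) ⊗ (p0⊥ ⅋ p0))
  [⊗]  ⊢ p0, p0, p0, p0, (((p0⊥ ⊗ p0⊥) ⊗ (p0⊥ ⊗ p0⊥)) ⊗ (p0⊥ ⅋ p0))
    [⊗]  ⊢ p0, p0, p0, p0, ((p0⊥ ⊗ p0⊥) ⊗ (p0⊥ ⊗ p0⊥))
      [⊗]  ⊢ p0, p0, (p0⊥ ⊗ p0⊥)
        [Ax]  ⊢ p0, p0⊥
        [Ax]  ⊢ p0, p0⊥
      [⊗]  ⊢ p0, p0, (p0⊥ ⊗ p0⊥)
        [Ax]  ⊢ p0, p0⊥
        [Ax]  ⊢ p0, p0⊥
    [⅋]  ⊢ (p0⊥ ⅋ p0)
      [Ax]  ⊢ p0, p0⊥
  [⅋]  ⊢ (p0⊥ ⅋ p0)
    [Ax]  ⊢ p0, p0⊥

Result: YES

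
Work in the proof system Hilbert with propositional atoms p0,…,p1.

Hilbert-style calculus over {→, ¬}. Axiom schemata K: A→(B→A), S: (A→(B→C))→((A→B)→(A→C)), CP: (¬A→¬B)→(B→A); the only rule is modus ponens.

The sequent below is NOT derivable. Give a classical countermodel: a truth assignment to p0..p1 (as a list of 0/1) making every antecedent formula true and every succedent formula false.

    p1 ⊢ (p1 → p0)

Search for a countermodel by truth-table:
  v=00: Γ:[p1=F] Δ:[(p1 → p0)=T] refutes=False
  v=01: Γ:[p1=T] Δ:[(p1 → p0)=F] refutes=True  ← countermodel

Result: [0, 1]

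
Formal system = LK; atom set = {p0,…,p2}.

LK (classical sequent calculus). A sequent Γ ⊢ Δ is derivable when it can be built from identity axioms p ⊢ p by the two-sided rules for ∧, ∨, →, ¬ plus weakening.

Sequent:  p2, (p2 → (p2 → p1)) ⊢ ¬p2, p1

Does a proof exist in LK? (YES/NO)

Proof tree:
[→L] p2, (p2 → (p2 → p1)) ⊢ ¬p2, p1
  [Ax] p2 ⊢ p2
  [¬R] (p2 → p1) ⊢ p1, ¬p2
    [→L] p2, (p2 → p1) ⊢ p1
      [Ax] p2 ⊢ p2
      [Ax] p1 ⊢ p1

Result: YES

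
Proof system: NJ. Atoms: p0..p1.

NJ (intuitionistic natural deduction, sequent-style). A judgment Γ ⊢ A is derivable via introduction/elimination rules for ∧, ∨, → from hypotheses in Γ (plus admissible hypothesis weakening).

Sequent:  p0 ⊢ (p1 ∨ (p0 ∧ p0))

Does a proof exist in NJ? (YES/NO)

Derivation (root first):
[∨I₂] p0 ⊢ (p1 ∨ (p0 ∧ p0))
  [∧I] p0 ⊢ (p0 ∧ p0)
    [Wk] p0, p0 ⊢ p0
      [Ax] p0 ⊢ p0
    [Ax] p0 ⊢ p0

Result: YES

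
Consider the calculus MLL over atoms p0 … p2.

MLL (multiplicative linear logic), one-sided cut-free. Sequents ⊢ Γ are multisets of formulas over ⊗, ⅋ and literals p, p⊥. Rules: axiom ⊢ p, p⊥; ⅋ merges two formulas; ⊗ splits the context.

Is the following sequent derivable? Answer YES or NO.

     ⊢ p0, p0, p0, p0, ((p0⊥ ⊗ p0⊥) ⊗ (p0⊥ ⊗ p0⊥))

Derivation (root first):
[⊗]  ⊢ p0, p0, p0, p0, ((p0⊥ ⊗ p0⊥) ⊗ (p0⊥ ⊗ p0⊥))
  [⊗]  ⊢ p0, p0, (p0⊥ ⊗ p0⊥)
    [Ax]  ⊢ p0, p0⊥
    [Ax]  ⊢ p0, p0⊥
  [⊗]  ⊢ p0, p0, (p0⊥ ⊗ p0⊥)
    [Ax]  ⊢ p0, p0⊥
    [Ax]  ⊢ p0, p0⊥

Result: YES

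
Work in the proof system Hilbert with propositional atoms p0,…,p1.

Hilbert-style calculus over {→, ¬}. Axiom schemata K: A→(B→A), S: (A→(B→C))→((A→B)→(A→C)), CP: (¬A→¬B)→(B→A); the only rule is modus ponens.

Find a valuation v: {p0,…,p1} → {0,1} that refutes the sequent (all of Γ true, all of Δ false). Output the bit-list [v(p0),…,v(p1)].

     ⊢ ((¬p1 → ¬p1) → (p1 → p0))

Search for a countermodel by truth-table:
  v=00: Γ:[] Δ:[((¬p1 → ¬p1) → (p1 → p0))=T] refutes=False
  v=01: Γ:[] Δ:[((¬p1 → ¬p1) → (p1 → p0))=F] refutes=True  ← countermodel

Result: [0, 1]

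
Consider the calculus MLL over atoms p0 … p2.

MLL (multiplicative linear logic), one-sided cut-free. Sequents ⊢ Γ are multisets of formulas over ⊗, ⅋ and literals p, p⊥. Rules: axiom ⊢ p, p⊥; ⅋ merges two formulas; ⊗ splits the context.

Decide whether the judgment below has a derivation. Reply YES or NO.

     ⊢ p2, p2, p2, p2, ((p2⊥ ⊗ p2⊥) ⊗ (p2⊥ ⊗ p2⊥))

Derivation (root first):
[⊗]  ⊢ p2, p2, p2, p2, ((p2⊥ ⊗ p2⊥) ⊗ (p2⊥ ⊗ p2⊥))
  [⊗]  ⊢ p2, p2, (p2⊥ ⊗ p2⊥)
    [Ax]  ⊢ p2, p2⊥
    [Ax]  ⊢ p2, p2⊥
  [⊗]  ⊢ p2, p2, (p2⊥ ⊗ p2⊥)
    [Ax]  ⊢ p2, p2⊥
    [Ax]  ⊢ p2, p2⊥

Result: YES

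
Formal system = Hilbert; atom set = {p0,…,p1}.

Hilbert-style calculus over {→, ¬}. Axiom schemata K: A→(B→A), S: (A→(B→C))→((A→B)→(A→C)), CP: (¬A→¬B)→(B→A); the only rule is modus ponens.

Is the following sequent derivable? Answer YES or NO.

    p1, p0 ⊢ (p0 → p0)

Derivation trace:
[MP] p1, p0 ⊢ (p0 → p0)
  [K]  ⊢ (p0 → (p0 → p0))
  [MP] p1, p0 ⊢ p0
    [MP] p0 ⊢ (p1 → p0)
      [K]  ⊢ (p0 → (p1 → p0))
      [Hyp] p0 ⊢ p0
    [Hyp] p1 ⊢ p1

Result: YES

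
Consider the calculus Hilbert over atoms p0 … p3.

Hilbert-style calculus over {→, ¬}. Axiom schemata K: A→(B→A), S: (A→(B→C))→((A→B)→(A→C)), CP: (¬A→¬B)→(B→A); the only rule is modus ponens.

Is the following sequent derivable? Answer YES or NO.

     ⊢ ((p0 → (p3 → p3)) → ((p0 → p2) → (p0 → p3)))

Search for a countermodel by truth-table:
  v=0000: Γ:[] Δ:[((p0 → (p3 → p3)) → ((p0 → p2) → (p0 → p3)))=T] refutes=False
  v=0001: Γ:[] Δ:[((p0 → (p3 → p3)) → ((p0 → p2) → (p0 → p3)))=T] refutes=False
  v=0010: Γ:[] Δ:[((p0 → (p3 → p3)) → ((p0 → p2) → (p0 → p3)))=T] refutes=False
  v=0011: Γ:[] Δ:[((p0 → (p3 → p3)) → ((p0 → p2) → (p0 → p3)))=T] refutes=False
  v=0100: Γ:[] Δ:[((p0 → (p3 → p3)) → ((p0 → p2) → (p0 → p3)))=T] refutes=False
  v=0101: Γ:[] Δ:[((p0 → (p3 → p3)) → ((p0 → p2) → (p0 → p3)))=T] refutes=False
  v=0110: Γ:[] Δ:[((p0 → (p3 → p3)) → ((p0 → p2) → (p0 → p3)))=T] refutes=False
  v=0111: Γ:[] Δ:[((p0 → (p3 → p3)) → ((p0 → p2) → (p0 → p3)))=T] refutes=False
  v=1000: Γ:[] Δ:[((p0 → (p3 → p3)) → ((p0 → p2) → (p0 → p3)))=T] refutes=False
  v=1001: Γ:[] Δ:[((p0 → (p3 → p3)) → ((p0 → p2) → (p0 → p3)))=T] refutes=False
  v=1010: Γ:[] Δ:[((p0 → (p3 → p3)) → ((p0 → p2) → (p0 → p3)))=F] refutes=True  ← countermodel

Result: NO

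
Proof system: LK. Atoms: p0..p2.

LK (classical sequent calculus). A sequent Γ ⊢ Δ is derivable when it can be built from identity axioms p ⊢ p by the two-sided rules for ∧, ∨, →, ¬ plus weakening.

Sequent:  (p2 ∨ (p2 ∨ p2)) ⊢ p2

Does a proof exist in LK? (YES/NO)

Derivation (root first):
[∨L] (p2 ∨ (p2 ∨ p2)) ⊢ p2
  [Ax] p2 ⊢ p2
  [∨L] (p2 ∨ p2) ⊢ p2
    [Ax] p2 ⊢ p2
    [Ax] p2 ⊢ p2

Result: YES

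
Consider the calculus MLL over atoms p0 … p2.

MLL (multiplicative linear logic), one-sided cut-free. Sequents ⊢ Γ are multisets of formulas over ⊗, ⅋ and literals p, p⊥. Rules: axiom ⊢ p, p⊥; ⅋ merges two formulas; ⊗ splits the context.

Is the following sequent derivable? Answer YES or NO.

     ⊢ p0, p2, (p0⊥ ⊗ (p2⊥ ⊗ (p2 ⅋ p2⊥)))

Proof tree:
[⊗]  ⊢ p0, p2, (p0⊥ ⊗ (p2⊥ ⊗ (p2 ⅋ p2⊥)))
  [Ax]  ⊢ p0, p0⊥
  [⊗]  ⊢ p2, (p2⊥ ⊗ (p2 ⅋ p2⊥))
    [Ax]  ⊢ p2, p2⊥
    [⅋]  ⊢ (p2 ⅋ p2⊥)
      [Ax]  ⊢ p2, p2⊥

Result: YES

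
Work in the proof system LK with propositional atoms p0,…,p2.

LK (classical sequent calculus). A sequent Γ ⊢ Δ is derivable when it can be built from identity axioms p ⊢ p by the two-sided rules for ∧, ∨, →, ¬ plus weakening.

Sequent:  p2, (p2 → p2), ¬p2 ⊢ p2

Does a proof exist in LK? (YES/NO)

Derivation (root first):
[¬L] p2, (p2 → p2), ¬p2 ⊢ p2
  [WR] p2, (p2 → p2) ⊢ p2, p2
    [→L] p2, (p2 → p2) ⊢ p2
      [WR] p2 ⊢ p2, p2
        [Ax] p2 ⊢ p2
      [Ax] p2 ⊢ p2

Result: YES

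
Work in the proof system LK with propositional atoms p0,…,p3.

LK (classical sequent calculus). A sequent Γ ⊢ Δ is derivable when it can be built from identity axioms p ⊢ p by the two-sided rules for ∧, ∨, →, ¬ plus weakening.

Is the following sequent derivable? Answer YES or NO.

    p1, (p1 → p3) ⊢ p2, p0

Search for a countermodel by truth-table:
  v=0000: Γ:[p1=F, (p1 → p3)=T] Δ:[p2=F, p0=F] refutes=False
  v=0001: Γ:[p1=F, (p1 → p3)=T] Δ:[p2=F, p0=F] refutes=False
  v=0010: Γ:[p1=F, (p1 → p3)=T] Δ:[p2=T, p0=F] refutes=False
  v=0011: Γ:[p1=F, (p1 → p3)=T] Δ:[p2=T, p0=F] refutes=False
  v=0100: Γ:[p1=T, (p1 → p3)=F] Δ:[p2=F, p0=F] refutes=False
  v=0101: Γ:[p1=T, (p1 → p3)=T] Δ:[p2=F, p0=F] refutes=True  ← countermodel

Result: NO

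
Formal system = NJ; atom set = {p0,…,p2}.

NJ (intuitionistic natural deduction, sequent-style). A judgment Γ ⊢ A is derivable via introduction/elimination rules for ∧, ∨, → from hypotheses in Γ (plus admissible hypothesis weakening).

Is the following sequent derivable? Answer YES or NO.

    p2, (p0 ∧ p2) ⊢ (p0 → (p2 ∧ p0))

Derivation trace:
[→I] p2, (p0 ∧ p2) ⊢ (p0 → (p2 ∧ p0))
  [∧I] p0, p2, (p0 ∧ p2) ⊢ (p2 ∧ p0)
    [Wk] p2, (p0 ∧ p2) ⊢ p2
      [Ax] p2 ⊢ p2
    [Ax] p0 ⊢ p0

Result: YES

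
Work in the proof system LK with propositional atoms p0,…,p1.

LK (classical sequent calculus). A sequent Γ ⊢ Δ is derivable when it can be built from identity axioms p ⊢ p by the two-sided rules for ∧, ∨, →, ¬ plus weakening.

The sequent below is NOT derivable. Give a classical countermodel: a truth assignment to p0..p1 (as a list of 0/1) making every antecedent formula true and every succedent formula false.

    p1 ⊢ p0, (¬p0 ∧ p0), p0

Truth-table refutation:
  v=00: Γ:[p1=F] Δ:[p0=F, (¬p0 ∧ p0)=F, p0=F] refutes=False
  v=01: Γ:[p1=T] Δ:[p0=F, (¬p0 ∧ p0)=F, p0=F] refutes=True  ← countermodel

Result: [0, 1]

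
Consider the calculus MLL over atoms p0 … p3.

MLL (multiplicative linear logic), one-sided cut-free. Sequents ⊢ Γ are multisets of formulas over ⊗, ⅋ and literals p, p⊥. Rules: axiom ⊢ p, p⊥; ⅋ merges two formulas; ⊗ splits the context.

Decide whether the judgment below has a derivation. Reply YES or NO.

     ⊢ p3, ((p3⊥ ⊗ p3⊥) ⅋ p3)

Derivation trace:
[⅋]  ⊢ p3, ((p3⊥ ⊗ p3⊥) ⅋ p3)
  [⊗]  ⊢ p3, p3, (p3⊥ ⊗ p3⊥)
    [Ax]  ⊢ p3, p3⊥
    [Ax]  ⊢ p3, p3⊥

Result: YES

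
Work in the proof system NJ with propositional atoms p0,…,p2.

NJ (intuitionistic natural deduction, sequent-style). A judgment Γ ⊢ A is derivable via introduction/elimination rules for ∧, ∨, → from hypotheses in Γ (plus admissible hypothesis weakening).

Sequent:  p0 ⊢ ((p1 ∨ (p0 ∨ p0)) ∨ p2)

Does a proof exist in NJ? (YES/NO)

Derivation trace:
[∨I₁] p0 ⊢ ((p1 ∨ (p0 ∨ p0)) ∨ p2)
  [∨I₂] p0 ⊢ (p1 ∨ (p0 ∨ p0))
    [∨I₁] p0 ⊢ (p0 ∨ p0)
      [Ax] p0 ⊢ p0

Result: YES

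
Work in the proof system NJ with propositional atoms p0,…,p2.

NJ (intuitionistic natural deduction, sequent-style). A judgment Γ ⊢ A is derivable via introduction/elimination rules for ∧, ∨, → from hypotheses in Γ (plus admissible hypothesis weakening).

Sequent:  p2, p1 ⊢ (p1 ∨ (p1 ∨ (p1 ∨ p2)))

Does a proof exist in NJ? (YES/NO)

Proof tree:
[∨I₂] p2, p1 ⊢ (p1 ∨ (p1 ∨ (p1 ∨ p2)))
  [Wk] p2, p1 ⊢ (p1 ∨ (p1 ∨ p2))
    [∨I₂] p2 ⊢ (p1 ∨ (p1 ∨ p2))
      [∨I₂] p2 ⊢ (p1 ∨ p2)
        [Ax] p2 ⊢ p2

Result: YES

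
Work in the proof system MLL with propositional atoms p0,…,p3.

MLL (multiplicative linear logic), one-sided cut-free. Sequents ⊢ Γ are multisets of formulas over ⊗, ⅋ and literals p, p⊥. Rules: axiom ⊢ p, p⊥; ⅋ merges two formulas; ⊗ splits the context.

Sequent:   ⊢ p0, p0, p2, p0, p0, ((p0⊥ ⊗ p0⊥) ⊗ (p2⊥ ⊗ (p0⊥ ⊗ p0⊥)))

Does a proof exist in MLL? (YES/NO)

Derivation (root first):
[⊗]  ⊢ p0, p0, p2, p0, p0, ((p0⊥ ⊗ p0⊥) ⊗ (p2⊥ ⊗ (p0⊥ ⊗ p0⊥)))
  [⊗]  ⊢ p0, p0, (p0⊥ ⊗ p0⊥)
    [Ax]  ⊢ p0, p0⊥
    [Ax]  ⊢ p0, p0⊥
  [⊗]  ⊢ p2, p0, p0, (p2⊥ ⊗ (p0⊥ ⊗ p0⊥))
    [Ax]  ⊢ p2, p2⊥
    [⊗]  ⊢ p0, p0, (p0⊥ ⊗ p0⊥)
      [Ax]  ⊢ p0, p0⊥
      [Ax]  ⊢ p0, p0⊥

Result: YES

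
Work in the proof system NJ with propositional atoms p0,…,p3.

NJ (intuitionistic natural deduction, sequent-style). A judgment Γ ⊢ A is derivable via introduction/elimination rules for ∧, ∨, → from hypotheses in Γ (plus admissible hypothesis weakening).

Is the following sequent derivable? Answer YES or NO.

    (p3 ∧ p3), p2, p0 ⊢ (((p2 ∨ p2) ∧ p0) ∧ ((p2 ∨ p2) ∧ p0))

Derivation (root first):
[∧I] (p3 ∧ p3), p2, p0 ⊢ (((p2 ∨ p2) ∧ p0) ∧ ((p2 ∨ p2) ∧ p0))
  [Wk] p2, p0, (p3 ∧ p3) ⊢ ((p2 ∨ p2) ∧ p0)
    [∧I] p2, p0 ⊢ ((p2 ∨ p2) ∧ p0)
      [∨I₁] p2 ⊢ (p2 ∨ p2)
        [Ax] p2 ⊢ p2
      [Ax] p0 ⊢ p0
  [∧I] p2, p0 ⊢ ((p2 ∨ p2) ∧ p0)
    [∨I₁] p2 ⊢ (p2 ∨ p2)
      [Ax] p2 ⊢ p2
    [Ax] p0 ⊢ p0

Result: YES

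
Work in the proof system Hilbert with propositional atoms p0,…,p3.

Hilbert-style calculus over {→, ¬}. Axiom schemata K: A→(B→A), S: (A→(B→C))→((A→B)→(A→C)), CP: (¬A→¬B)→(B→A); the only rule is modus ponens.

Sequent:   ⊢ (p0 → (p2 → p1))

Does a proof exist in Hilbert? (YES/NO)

Search for a countermodel by truth-table:
  v=0000: Γ:[] Δ:[(p0 → (p2 → p1))=T] refutes=False
  v=0001: Γ:[] Δ:[(p0 → (p2 → p1))=T] refutes=False
  v=0010: Γ:[] Δ:[(p0 → (p2 → p1))=T] refutes=False
  v=0011: Γ:[] Δ:[(p0 → (p2 → p1))=T] refutes=False
  v=0100: Γ:[] Δ:[(p0 → (p2 → p1))=T] refutes=False
  v=0101: Γ:[] Δ:[(p0 → (p2 → p1))=T] refutes=False
  v=0110: Γ:[] Δ:[(p0 → (p2 → p1))=T] refutes=False
  v=0111: Γ:[] Δ:[(p0 → (p2 → p1))=T] refutes=False
  v=1000: Γ:[] Δ:[(p0 → (p2 → p1))=T] refutes=False
  v=1001: Γ:[] Δ:[(p0 → (p2 → p1))=T] refutes=False
  v=1010: Γ:[] Δ:[(p0 → (p2 → p1))=F] refutes=True  ← countermodel

Result: NO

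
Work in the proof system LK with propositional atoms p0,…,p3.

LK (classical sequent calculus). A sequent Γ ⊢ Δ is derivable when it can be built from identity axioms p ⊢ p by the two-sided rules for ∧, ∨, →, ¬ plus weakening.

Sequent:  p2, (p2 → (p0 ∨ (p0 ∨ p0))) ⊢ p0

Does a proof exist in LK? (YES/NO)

Derivation trace:
[→L] p2, (p2 → (p0 ∨ (p0 ∨ p0))) ⊢ p0
  [Ax] p2 ⊢ p2
  [∨L] (p0 ∨ (p0 ∨ p0)) ⊢ p0
    [Ax] p0 ⊢ p0
    [∨L] (p0 ∨ p0) ⊢ p0
      [Ax] p0 ⊢ p0
      [Ax] p0 ⊢ p0

Result: YES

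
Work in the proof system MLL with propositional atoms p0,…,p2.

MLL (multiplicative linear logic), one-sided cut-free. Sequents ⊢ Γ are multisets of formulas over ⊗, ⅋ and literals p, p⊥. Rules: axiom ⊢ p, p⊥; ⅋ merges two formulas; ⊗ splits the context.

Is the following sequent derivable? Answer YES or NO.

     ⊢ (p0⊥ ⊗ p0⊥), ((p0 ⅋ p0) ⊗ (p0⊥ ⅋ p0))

Derivation (root first):
[⊗]  ⊢ (p0⊥ ⊗ p0⊥), ((p0 ⅋ p0) ⊗ (p0⊥ ⅋ p0))
  [⅋]  ⊢ (p0⊥ ⊗ p0⊥), (p0 ⅋ p0)
    [⊗]  ⊢ p0, p0, (p0⊥ ⊗ p0⊥)
      [Ax]  ⊢ p0, p0⊥
      [Ax]  ⊢ p0, p0⊥
  [⅋]  ⊢ (p0⊥ ⅋ p0)
    [Ax]  ⊢ p0, p0⊥

Result: YES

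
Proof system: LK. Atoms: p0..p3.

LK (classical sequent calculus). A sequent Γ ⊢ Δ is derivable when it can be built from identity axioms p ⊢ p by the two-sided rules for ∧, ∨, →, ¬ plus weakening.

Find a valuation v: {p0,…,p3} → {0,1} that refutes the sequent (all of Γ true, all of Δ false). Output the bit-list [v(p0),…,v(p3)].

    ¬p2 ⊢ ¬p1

Truth-table refutation:
  v=0000: Γ:[¬p2=T] Δ:[¬p1=T] refutes=False
  v=0001: Γ:[¬p2=T] Δ:[¬p1=T] refutes=False
  v=0010: Γ:[¬p2=F] Δ:[¬p1=T] refutes=False
  v=0011: Γ:[¬p2=F] Δ:[¬p1=T] refutes=False
  v=0100: Γ:[¬p2=T] Δ:[¬p1=F] refutes=True  ← countermodel

Result: [0, 1, 0, 0]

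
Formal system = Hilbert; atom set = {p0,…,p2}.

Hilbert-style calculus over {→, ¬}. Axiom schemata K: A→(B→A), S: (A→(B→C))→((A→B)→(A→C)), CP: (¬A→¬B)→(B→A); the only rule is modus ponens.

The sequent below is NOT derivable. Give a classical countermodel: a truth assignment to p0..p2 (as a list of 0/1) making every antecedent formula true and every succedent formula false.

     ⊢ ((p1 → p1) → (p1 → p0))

Truth-table refutation:
  v=000: Γ:[] Δ:[((p1 → p1) → (p1 → p0))=T] refutes=False
  v=001: Γ:[] Δ:[((p1 → p1) → (p1 → p0))=T] refutes=False
  v=010: Γ:[] Δ:[((p1 → p1) → (p1 → p0))=F] refutes=True  ← countermodel

Result: [0, 1, 0]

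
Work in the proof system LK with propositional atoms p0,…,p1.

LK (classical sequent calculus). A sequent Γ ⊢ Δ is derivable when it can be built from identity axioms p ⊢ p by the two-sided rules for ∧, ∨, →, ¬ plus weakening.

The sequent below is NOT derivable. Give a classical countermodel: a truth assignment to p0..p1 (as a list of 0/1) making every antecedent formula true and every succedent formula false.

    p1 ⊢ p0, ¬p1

Enumerate valuations to refute Γ ⊢ Δ:
  v=00: Γ:[p1=F] Δ:[p0=F, ¬p1=T] refutes=False
  v=01: Γ:[p1=T] Δ:[p0=F, ¬p1=F] refutes=True  ← countermodel

Result: [0, 1]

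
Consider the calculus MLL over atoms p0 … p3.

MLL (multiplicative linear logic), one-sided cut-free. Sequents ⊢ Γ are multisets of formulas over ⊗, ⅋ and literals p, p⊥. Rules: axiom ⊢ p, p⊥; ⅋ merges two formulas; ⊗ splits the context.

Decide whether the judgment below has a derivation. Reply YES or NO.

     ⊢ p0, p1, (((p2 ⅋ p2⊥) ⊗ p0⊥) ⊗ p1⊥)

Derivation trace:
[⊗]  ⊢ p0, p1, (((p2 ⅋ p2⊥) ⊗ p0⊥) ⊗ p1⊥)
  [⊗]  ⊢ p0, ((p2 ⅋ p2⊥) ⊗ p0⊥)
    [⅋]  ⊢ (p2 ⅋ p2⊥)
      [Ax]  ⊢ p2, p2⊥
    [Ax]  ⊢ p0, p0⊥
  [Ax]  ⊢ p1, p1⊥

Result: YES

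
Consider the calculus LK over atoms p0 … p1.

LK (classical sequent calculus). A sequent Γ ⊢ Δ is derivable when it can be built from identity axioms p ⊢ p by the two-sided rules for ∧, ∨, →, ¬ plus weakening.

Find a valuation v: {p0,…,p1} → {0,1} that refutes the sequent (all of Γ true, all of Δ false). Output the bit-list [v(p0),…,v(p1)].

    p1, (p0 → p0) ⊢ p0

Enumerate valuations to refute Γ ⊢ Δ:
  v=00: Γ:[p1=F, (p0 → p0)=T] Δ:[p0=F] refutes=False
  v=01: Γ:[p1=T, (p0 → p0)=T] Δ:[p0=F] refutes=True  ← countermodel

Result: [0, 1]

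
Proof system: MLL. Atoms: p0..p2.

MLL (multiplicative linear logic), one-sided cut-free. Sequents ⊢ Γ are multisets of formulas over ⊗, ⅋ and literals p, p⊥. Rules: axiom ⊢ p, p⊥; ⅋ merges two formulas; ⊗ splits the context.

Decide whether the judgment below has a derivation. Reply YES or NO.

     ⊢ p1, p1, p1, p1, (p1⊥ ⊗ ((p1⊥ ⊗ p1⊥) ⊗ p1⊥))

Derivation (root first):
[⊗]  ⊢ p1, p1, p1, p1, (p1⊥ ⊗ ((p1⊥ ⊗ p1⊥) ⊗ p1⊥))
  [Ax]  ⊢ p1, p1⊥
  [⊗]  ⊢ p1, p1, p1, ((p1⊥ ⊗ p1⊥) ⊗ p1⊥)
    [⊗]  ⊢ p1, p1, (p1⊥ ⊗ p1⊥)
      [Ax]  ⊢ p1, p1⊥
      [Ax]  ⊢ p1, p1⊥
    [Ax]  ⊢ p1, p1⊥

Result: YES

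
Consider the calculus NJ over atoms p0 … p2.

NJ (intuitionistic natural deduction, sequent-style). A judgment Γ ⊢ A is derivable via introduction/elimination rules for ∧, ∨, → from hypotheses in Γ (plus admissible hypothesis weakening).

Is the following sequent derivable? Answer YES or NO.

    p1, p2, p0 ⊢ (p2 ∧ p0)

Derivation trace:
[∧I] p1, p2, p0 ⊢ (p2 ∧ p0)
  [Ax] p2 ⊢ p2
  [Wk] p0, p1 ⊢ p0
    [Ax] p0 ⊢ p0

Result: YES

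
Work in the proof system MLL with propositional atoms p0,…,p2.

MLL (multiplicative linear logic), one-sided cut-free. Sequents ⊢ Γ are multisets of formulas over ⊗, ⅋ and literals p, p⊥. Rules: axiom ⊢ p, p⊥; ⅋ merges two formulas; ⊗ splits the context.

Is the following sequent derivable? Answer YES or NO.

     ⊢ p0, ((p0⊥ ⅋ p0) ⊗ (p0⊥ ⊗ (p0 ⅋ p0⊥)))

Proof tree:
[⊗]  ⊢ p0, ((p0⊥ ⅋ p0) ⊗ (p0⊥ ⊗ (p0 ⅋ p0⊥)))
  [⅋]  ⊢ (p0⊥ ⅋ p0)
    [Ax]  ⊢ p0, p0⊥
  [⊗]  ⊢ p0, (p0⊥ ⊗ (p0 ⅋ p0⊥))
    [Ax]  ⊢ p0, p0⊥
    [⅋]  ⊢ (p0 ⅋ p0⊥)
      [Ax]  ⊢ p0, p0⊥

Result: YES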